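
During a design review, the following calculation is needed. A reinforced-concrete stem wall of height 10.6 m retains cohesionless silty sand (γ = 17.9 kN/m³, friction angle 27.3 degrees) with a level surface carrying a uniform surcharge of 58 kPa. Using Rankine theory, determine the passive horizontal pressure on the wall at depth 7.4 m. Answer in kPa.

K_p = (1 + sin φ)/(1 − sin φ) = 2.694.
σ_v = γz + q = 17.9 × 7.4 + 58 = 190.5 kPa.
σ_h = K_p σ_v = 2.694 × 190.5 = 513.2 kPa.

513 kPa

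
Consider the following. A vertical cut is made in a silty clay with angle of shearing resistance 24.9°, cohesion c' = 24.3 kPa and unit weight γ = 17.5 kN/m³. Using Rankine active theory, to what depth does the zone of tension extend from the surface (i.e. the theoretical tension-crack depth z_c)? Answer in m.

K_a = tan²(45° − 24.9°/2) = 0.4074; √K_a = 0.6383.
The active pressure is zero where K_a γ z = 2c√K_a, so z_c = 2c/(γ√K_a) = 2×24.3/(17.5×0.6383) = 4.351 m.

4.35 m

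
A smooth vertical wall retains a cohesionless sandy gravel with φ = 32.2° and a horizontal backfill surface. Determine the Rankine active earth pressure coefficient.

0.305

K_a = (1 − sin φ)/(1 + sin φ) = (1 − sin 32.2°)/(1 + sin 32.2°) = 0.3047.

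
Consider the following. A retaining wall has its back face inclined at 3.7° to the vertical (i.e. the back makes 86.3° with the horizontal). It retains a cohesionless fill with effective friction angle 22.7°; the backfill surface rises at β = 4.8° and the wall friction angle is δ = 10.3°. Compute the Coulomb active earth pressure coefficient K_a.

0.462

K_a = sin²(α+φ) / [sin²α · sin(α−δ) · (1 + √{sin(φ+δ)sin(φ−β) / (sin(α−δ)sin(α+β))})²].
With α = 86.3°, φ = 22.7°, δ = 10.3°, β = 4.8°: K_a = 0.4618.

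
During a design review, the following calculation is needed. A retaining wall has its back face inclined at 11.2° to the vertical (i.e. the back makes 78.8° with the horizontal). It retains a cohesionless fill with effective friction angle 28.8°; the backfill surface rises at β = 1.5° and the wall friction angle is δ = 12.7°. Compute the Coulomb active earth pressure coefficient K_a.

K_a = sin²(α+φ) / [sin²α · sin(α−δ) · (1 + √{sin(φ+δ)sin(φ−β) / (sin(α−δ)sin(α+β))})²].
With α = 78.8°, φ = 28.8°, δ = 12.7°, β = 1.5°: K_a = 0.4133.

0.413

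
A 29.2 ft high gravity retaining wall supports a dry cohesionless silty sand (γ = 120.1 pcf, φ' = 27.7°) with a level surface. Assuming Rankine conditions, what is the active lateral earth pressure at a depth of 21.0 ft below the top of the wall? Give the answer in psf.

K_a = (1 − sin φ)/(1 + sin φ) = 0.3653.
σ_h = K_a γ z = 0.3653 × 120.1 × 21.0 = 921.4 psf.

921 psf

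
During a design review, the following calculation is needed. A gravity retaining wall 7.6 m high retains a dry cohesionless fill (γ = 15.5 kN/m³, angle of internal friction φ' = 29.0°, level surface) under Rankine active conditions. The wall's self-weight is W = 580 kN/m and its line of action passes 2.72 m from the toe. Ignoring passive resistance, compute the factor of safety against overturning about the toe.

4.01

K_a = tan²(45° − 29.0°/2) = 0.3470.
P_a = ½K_aγH² = 0.5×0.3470×15.5×7.6² = 155.3 kN/m, acting at H/3 = 2.533 m above the base.
Overturning moment M_o = P_a × H/3 = 155.3 × 2.533 = 393.5.
Resisting moment M_r = W × 2.72 = 580 × 2.72 = 1578.
FS_overturning = M_r/M_o = 1578/393.5 = 4.009.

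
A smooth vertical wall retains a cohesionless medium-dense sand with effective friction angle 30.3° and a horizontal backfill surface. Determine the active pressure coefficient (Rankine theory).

0.329

K_a = tan²(45° − φ/2) = tan²(29.85°) = 0.3293.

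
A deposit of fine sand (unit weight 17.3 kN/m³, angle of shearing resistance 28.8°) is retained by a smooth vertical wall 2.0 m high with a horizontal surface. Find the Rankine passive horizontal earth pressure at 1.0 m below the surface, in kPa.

49.5 kPa

K_p = (1 + sin φ)/(1 − sin φ) = 2.859.
σ_h = K_p γ z = 2.859 × 17.3 × 1.0 = 49.46 kPa.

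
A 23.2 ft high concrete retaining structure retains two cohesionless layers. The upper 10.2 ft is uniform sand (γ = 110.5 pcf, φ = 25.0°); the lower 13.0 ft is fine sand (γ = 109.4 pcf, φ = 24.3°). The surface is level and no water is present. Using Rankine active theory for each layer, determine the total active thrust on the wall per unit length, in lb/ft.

12300 lb/ft

K_a1 = tan²(45°−25.0°/2) = 0.4059; K_a2 = tan²(45°−24.3°/2) = 0.4169.
Layer 1: σ at base = K_a1 γ₁ h₁ = 457.4 psf; P₁ = ½×457.4×10.2 = 2333.
Layer 2: σ_v at top = γ₁h₁ = 1127; σ_h top = K_a2×1127 = 469.9; σ_h base = K_a2×(1127+109.4×13.0) = 1063.
P₂ = ½(469.9+1063)×13.0 = 9963. Total P_a = 2333+9963 = 12300 lb/ft.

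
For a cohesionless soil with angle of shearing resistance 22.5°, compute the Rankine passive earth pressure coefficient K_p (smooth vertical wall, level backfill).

2.24

K_p = (1 + sin φ)/(1 − sin φ) = tan²(45° + 22.5°/2) = 2.240.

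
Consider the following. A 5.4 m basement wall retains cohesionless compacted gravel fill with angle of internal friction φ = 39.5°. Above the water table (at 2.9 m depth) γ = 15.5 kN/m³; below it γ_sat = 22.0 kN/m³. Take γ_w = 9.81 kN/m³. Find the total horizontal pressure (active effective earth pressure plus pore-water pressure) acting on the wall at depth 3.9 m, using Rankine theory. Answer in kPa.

K_a = (1 − sin φ)/(1 + sin φ) = 0.2224.
γ' = 22.0 − 9.81 = 12.19 kN/m³.
Effective vertical stress at 3.9 m: σ'_v = 15.5×2.9 + 12.19×1.00 = 57.14 kPa.
σ'_h = K_a σ'_v = 0.2224 × 57.14 = 12.71 kPa; u = γ_w × 1.00 = 9.810 kPa.
Total σ_h = 12.71 + 9.810 = 22.52 kPa.

22.5 kPa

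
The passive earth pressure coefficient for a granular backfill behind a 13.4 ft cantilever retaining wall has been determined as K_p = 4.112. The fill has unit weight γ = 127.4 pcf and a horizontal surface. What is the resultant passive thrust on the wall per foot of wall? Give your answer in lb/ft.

P = ½ K_p γ H² = 0.5 × 4.112 × 127.4 × 13.4² = 47030 lb/ft.

47000 lb/ft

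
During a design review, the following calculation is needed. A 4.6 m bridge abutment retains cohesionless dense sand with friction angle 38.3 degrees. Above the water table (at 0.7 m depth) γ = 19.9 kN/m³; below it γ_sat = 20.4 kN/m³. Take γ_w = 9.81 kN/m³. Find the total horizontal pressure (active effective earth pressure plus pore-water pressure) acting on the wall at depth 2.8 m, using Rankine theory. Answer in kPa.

29.1 kPa

K_a = (1 − sin φ)/(1 + sin φ) = 0.2347.
γ' = 20.4 − 9.81 = 10.59 kN/m³.
Effective vertical stress at 2.8 m: σ'_v = 19.9×0.7 + 10.59×2.10 = 36.17 kPa.
σ'_h = K_a σ'_v = 0.2347 × 36.17 = 8.490 kPa; u = γ_w × 2.10 = 20.60 kPa.
Total σ_h = 8.490 + 20.60 = 29.09 kPa.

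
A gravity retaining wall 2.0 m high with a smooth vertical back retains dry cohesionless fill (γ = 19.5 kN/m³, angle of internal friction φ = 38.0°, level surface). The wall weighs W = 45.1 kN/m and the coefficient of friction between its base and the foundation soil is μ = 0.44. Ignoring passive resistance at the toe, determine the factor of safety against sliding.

2.14

K_a = tan²(45° − 38.0°/2) = 0.2379.
P_a = ½K_aγH² = 0.5×0.2379×19.5×2.0² = 9.277 kN/m, acting at H/3 = 0.6667 m above the base.
FS_sliding = μW / P_a = 0.44×45.1 / 9.277 = 2.139.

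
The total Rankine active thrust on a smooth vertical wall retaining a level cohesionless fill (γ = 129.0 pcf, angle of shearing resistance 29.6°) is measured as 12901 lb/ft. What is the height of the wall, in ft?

K_a = 0.3387. P_a = ½ K_a γ H² ⇒ H = √(2P_a/(K_a γ)).
H = √(2×12901/(0.3387×129.0)) = 24.30 ft.

24.3 ft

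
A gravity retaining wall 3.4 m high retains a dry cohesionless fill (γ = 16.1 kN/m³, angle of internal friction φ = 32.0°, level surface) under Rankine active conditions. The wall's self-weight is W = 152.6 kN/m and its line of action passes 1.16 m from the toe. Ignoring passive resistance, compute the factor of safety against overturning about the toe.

K_a = tan²(45° − 32.0°/2) = 0.3073.
P_a = ½K_aγH² = 0.5×0.3073×16.1×3.4² = 28.59 kN/m, acting at H/3 = 1.133 m above the base.
Overturning moment M_o = P_a × H/3 = 28.59 × 1.133 = 32.41.
Resisting moment M_r = W × 1.16 = 152.6 × 1.16 = 177.0.
FS_overturning = M_r/M_o = 177.0/32.41 = 5.463.

5.46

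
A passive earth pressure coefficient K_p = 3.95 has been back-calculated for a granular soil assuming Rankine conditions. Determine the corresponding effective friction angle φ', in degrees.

K_p = (1+sin φ)/(1−sin φ) ⇒ sin φ = (K_p − 1)/(K_p + 1) = 0.5960.
φ = arcsin(0.5960) = 36.58°.

36.6°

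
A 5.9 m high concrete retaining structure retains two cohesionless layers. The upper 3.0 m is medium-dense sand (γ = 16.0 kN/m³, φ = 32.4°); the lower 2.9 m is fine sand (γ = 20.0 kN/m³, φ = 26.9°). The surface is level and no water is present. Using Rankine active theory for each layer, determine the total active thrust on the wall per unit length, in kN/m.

K_a1 = tan²(45°−32.4°/2) = 0.3022; K_a2 = tan²(45°−26.9°/2) = 0.3770.
Layer 1: σ at base = K_a1 γ₁ h₁ = 14.51 kPa; P₁ = ½×14.51×3.0 = 21.76.
Layer 2: σ_v at top = γ₁h₁ = 48.00; σ_h top = K_a2×48.00 = 18.10; σ_h base = K_a2×(48.00+20.0×2.9) = 39.96.
P₂ = ½(18.10+39.96)×2.9 = 84.18. Total P_a = 21.76+84.18 = 105.9 kN/m.

106 kN/m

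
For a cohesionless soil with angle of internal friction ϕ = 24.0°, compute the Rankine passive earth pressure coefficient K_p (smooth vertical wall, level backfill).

K_p = (1 + sin φ)/(1 − sin φ) = tan²(45° + 24.0°/2) = 2.371.

2.37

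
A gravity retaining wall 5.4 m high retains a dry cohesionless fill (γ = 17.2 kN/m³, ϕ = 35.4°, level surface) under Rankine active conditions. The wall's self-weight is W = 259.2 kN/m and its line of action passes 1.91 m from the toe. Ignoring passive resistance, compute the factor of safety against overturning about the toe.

K_a = tan²(45° − 35.4°/2) = 0.2664.
P_a = ½K_aγH² = 0.5×0.2664×17.2×5.4² = 66.81 kN/m, acting at H/3 = 1.800 m above the base.
Overturning moment M_o = P_a × H/3 = 66.81 × 1.800 = 120.3.
Resisting moment M_r = W × 1.91 = 259.2 × 1.91 = 495.1.
FS_overturning = M_r/M_o = 495.1/120.3 = 4.117.

4.12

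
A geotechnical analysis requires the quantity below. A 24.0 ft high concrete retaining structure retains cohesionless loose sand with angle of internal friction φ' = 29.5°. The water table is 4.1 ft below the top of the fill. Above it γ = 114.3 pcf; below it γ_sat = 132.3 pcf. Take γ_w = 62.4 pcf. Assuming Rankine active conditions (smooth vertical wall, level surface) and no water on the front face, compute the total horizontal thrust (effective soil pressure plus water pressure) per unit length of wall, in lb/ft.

K_a = tan²(45° − φ/2) = 0.3401.
γ' = 132.3 − 62.4 = 69.90 pcf. Depth below WT = 19.9 ft.
σ'_h at WT = K_a γ d_w = 159.4 psf; at base = 159.4 + K_a γ' × 19.9 = 632.5 psf.
P₁ (0–4.1 ft) = ½×159.4×4.1 = 326.7. P₂ (4.1–24.0 ft) = ½(159.4+632.5)×19.9 = 7879.
P_w = ½ γ_w h₂² = 0.5×62.4×19.9² = 12360. Total = 326.7+7879+12360 = 20560 lb/ft.

20600 lb/ft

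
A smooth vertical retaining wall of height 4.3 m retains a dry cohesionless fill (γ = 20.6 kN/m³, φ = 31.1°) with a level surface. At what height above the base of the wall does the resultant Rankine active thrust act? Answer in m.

1.43 m

K_a = 0.3188.
The pressure distribution is triangular, so the resultant acts at H/3 above the base = 4.3/3 = 1.433 m.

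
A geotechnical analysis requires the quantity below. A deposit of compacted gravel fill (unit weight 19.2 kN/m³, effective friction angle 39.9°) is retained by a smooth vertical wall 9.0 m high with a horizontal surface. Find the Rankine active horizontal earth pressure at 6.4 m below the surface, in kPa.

K_a = (1 − sin φ)/(1 + sin φ) = 0.2184.
σ_h = K_a γ z = 0.2184 × 19.2 × 6.4 = 26.84 kPa.

26.8 kPa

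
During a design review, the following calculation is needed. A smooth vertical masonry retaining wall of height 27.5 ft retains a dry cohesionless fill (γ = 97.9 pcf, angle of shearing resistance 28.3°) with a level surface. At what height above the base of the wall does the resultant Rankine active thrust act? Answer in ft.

9.17 ft

K_a = 0.3568.
The pressure distribution is triangular, so the resultant acts at H/3 above the base = 27.5/3 = 9.167 ft.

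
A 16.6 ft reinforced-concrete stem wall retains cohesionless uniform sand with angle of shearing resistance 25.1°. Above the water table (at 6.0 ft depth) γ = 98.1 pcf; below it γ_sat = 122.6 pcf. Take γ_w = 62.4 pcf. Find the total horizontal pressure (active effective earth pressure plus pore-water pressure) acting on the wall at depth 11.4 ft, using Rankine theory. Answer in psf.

K_a = (1 − sin φ)/(1 + sin φ) = 0.4043.
γ' = 122.6 − 62.4 = 60.20 pcf.
Effective vertical stress at 11.4 ft: σ'_v = 98.1×6.0 + 60.20×5.40 = 913.7 psf.
σ'_h = K_a σ'_v = 0.4043 × 913.7 = 369.4 psf; u = γ_w × 5.40 = 337.0 psf.
Total σ_h = 369.4 + 337.0 = 706.4 psf.

706 psf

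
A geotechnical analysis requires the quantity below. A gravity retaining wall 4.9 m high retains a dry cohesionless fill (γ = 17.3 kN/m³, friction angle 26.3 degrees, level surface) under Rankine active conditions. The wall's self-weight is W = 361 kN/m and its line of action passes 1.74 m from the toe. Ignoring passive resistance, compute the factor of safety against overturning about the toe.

K_a = tan²(45° − 26.3°/2) = 0.3859.
P_a = ½K_aγH² = 0.5×0.3859×17.3×4.9² = 80.15 kN/m, acting at H/3 = 1.633 m above the base.
Overturning moment M_o = P_a × H/3 = 80.15 × 1.633 = 130.9.
Resisting moment M_r = W × 1.74 = 361 × 1.74 = 628.1.
FS_overturning = M_r/M_o = 628.1/130.9 = 4.798.

4.80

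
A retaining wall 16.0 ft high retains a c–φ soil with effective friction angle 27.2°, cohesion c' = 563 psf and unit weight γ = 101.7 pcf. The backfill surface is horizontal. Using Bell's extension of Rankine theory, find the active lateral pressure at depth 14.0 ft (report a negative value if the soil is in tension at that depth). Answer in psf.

K_a = (1 − sin φ)/(1 + sin φ) = 0.3726.
σ_a = K_a γ z − 2c√K_a = 0.3726×101.7×14.0 − 2×563×0.6104 = -156.8 psf.

-157 psf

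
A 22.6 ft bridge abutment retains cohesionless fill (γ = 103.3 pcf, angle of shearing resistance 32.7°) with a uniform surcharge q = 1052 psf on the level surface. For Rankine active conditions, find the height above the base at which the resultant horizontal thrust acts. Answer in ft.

9.32 ft

K_a = 0.2985.
Triangular part P₁ = ½K_aγH² = 7875 at H/3 = 7.533 ft; rectangular part P₂ = K_a q H = 7097 at H/2 = 11.30 ft.
ȳ = (P₁·7.533 + P₂·11.30)/(P₁+P₂) = 9.319 ft.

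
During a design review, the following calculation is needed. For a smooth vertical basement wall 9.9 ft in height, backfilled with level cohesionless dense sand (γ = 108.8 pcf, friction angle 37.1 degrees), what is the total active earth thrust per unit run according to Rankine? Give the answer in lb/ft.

1320 lb/ft

K_a = tan²(45° − φ/2) = 0.2475.
P_a = ½ K_a γ H² = 0.5 × 0.2475 × 108.8 × 9.9² = 1320 lb/ft.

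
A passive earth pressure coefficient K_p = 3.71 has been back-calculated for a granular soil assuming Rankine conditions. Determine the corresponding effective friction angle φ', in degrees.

K_p = (1+sin φ)/(1−sin φ) ⇒ sin φ = (K_p − 1)/(K_p + 1) = 0.5754.
φ = arcsin(0.5754) = 35.13°.

35.1°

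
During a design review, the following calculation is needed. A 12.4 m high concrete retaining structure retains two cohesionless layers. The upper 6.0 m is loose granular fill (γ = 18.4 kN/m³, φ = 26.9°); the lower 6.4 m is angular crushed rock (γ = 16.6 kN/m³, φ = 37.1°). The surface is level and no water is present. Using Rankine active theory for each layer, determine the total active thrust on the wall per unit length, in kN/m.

384 kN/m

K_a1 = tan²(45°−26.9°/2) = 0.3770; K_a2 = tan²(45°−37.1°/2) = 0.2475.
Layer 1: σ at base = K_a1 γ₁ h₁ = 41.62 kPa; P₁ = ½×41.62×6.0 = 124.9.
Layer 2: σ_v at top = γ₁h₁ = 110.4; σ_h top = K_a2×110.4 = 27.32; σ_h base = K_a2×(110.4+16.6×6.4) = 53.62.
P₂ = ½(27.32+53.62)×6.4 = 259.0. Total P_a = 124.9+259.0 = 383.9 kN/m.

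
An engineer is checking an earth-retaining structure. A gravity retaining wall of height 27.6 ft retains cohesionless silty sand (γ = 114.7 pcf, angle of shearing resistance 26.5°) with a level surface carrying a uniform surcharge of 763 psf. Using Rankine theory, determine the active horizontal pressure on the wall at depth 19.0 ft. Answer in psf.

1130 psf

K_a = (1 − sin φ)/(1 + sin φ) = 0.3829.
σ_v = γz + q = 114.7 × 19.0 + 763 = 2942 psf.
σ_h = K_a σ_v = 0.3829 × 2942 = 1127 psf.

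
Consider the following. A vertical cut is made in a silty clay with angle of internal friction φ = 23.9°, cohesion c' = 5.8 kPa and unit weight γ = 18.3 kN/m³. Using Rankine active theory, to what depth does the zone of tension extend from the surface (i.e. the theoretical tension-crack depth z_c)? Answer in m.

0.974 m

K_a = tan²(45° − 23.9°/2) = 0.4233; √K_a = 0.6506.
The active pressure is zero where K_a γ z = 2c√K_a, so z_c = 2c/(γ√K_a) = 2×5.8/(18.3×0.6506) = 0.9742 m.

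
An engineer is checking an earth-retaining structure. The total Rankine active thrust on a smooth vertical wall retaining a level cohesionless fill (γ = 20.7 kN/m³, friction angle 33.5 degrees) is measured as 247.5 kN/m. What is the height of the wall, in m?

K_a = 0.2887. P_a = ½ K_a γ H² ⇒ H = √(2P_a/(K_a γ)).
H = √(2×247.5/(0.2887×20.7)) = 9.101 m.

9.10 m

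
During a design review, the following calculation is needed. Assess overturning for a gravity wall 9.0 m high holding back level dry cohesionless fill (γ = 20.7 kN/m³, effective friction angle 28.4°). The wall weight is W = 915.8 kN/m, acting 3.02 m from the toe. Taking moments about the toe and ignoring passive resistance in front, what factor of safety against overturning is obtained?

K_a = tan²(45° − 28.4°/2) = 0.3554.
P_a = ½K_aγH² = 0.5×0.3554×20.7×9.0² = 297.9 kN/m, acting at H/3 = 3.000 m above the base.
Overturning moment M_o = P_a × H/3 = 297.9 × 3.000 = 893.7.
Resisting moment M_r = W × 3.02 = 915.8 × 3.02 = 2766.
FS_overturning = M_r/M_o = 2766/893.7 = 3.095.

3.09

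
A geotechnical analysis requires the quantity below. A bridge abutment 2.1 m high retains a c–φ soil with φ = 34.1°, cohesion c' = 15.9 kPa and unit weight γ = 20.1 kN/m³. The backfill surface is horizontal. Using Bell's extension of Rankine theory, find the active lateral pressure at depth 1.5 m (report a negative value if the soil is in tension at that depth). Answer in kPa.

-8.38 kPa

K_a = (1 − sin φ)/(1 + sin φ) = 0.2815.
σ_a = K_a γ z − 2c√K_a = 0.2815×20.1×1.5 − 2×15.9×0.5306 = -8.385 kPa.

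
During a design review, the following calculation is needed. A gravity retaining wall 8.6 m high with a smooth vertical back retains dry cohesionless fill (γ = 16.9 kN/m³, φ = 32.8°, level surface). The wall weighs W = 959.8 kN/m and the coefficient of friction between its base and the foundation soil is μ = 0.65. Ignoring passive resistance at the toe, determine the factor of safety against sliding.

K_a = tan²(45° − 32.8°/2) = 0.2973.
P_a = ½K_aγH² = 0.5×0.2973×16.9×8.6² = 185.8 kN/m, acting at H/3 = 2.867 m above the base.
FS_sliding = μW / P_a = 0.65×959.8 / 185.8 = 3.358.

3.36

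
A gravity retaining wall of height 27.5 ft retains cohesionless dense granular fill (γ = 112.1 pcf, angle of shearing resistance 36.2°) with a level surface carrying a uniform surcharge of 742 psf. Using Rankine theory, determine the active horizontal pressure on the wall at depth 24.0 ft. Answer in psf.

K_a = (1 − sin φ)/(1 + sin φ) = 0.2574.
σ_v = γz + q = 112.1 × 24.0 + 742 = 3432 psf.
σ_h = K_a σ_v = 0.2574 × 3432 = 883.4 psf.

883 psf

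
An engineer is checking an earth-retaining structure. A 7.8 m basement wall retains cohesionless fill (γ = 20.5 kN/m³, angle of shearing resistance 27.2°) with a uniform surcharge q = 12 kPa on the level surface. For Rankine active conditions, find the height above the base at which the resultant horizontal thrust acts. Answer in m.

K_a = 0.3726.
Triangular part P₁ = ½K_aγH² = 232.4 at H/3 = 2.600 m; rectangular part P₂ = K_a q H = 34.87 at H/2 = 3.900 m.
ȳ = (P₁·2.600 + P₂·3.900)/(P₁+P₂) = 2.770 m.

2.77 m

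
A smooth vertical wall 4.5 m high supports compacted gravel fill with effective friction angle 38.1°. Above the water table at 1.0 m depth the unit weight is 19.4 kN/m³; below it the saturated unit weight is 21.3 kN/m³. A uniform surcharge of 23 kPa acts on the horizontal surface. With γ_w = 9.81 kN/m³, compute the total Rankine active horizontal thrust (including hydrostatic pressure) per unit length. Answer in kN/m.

120 kN/m

K_a = tan²(45° − φ/2) = 0.2368.
γ' = 21.3 − 9.81 = 11.49 kN/m³. h₂ = H − d_w = 3.5 m.
σ'_h: at surface K_a·q = 5.447; at WT K_a(q+γd_w) = 10.04; at base K_a(q+γd_w+γ'h₂) = 19.57 kPa.
P₁ = ½(5.447+10.04)×1.0 = 7.744; P₂ = ½(10.04+19.57)×3.5 = 51.81; P_w = ½γ_w h₂² = 60.09.
Total = 7.744+51.81+60.09 = 119.6 kN/m.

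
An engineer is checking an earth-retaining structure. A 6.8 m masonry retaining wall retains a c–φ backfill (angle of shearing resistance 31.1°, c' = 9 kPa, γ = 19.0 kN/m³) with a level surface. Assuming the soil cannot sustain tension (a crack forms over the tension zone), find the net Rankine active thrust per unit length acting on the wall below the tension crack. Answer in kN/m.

K_a = 0.3188; √K_a = 0.5646.
Tension-crack depth z_c = 2c/(γ√K_a) = 2×9/(19.0×0.5646) = 1.678 m.
σ_a at base = K_a γ H − 2c√K_a = 0.3188×19.0×6.8 − 2×9×0.5646 = 31.03 kPa.
P_a = ½ × 31.03 × (H − z_c) = 0.5×31.03×5.122 = 79.46 kN/m.

79.5 kN/m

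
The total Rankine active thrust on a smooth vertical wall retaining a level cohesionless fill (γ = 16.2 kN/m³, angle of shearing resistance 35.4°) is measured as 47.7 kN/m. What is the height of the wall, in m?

K_a = 0.2664. P_a = ½ K_a γ H² ⇒ H = √(2P_a/(K_a γ)).
H = √(2×47.7/(0.2664×16.2)) = 4.702 m.

4.70 m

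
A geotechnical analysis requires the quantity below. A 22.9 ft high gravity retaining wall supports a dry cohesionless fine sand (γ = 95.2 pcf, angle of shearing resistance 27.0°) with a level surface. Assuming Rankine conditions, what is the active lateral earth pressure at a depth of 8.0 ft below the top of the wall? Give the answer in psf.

286 psf

K_a = (1 − sin φ)/(1 + sin φ) = 0.3755.
σ_h = K_a γ z = 0.3755 × 95.2 × 8.0 = 286.0 psf.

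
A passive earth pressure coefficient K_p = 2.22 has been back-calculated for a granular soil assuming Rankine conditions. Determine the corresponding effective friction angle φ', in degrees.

K_p = (1+sin φ)/(1−sin φ) ⇒ sin φ = (K_p − 1)/(K_p + 1) = 0.3789.
φ = arcsin(0.3789) = 22.26°.

22.3°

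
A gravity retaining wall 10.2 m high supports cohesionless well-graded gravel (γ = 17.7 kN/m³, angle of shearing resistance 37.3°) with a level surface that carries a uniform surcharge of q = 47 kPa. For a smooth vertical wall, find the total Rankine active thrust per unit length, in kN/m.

344 kN/m

K_a = tan²(45° − φ/2) = 0.2453.
Soil triangle: ½ K_a γ H² = 0.5×0.2453×17.7×10.2² = 225.9 kN/m.
Surcharge rectangle: K_a q H = 0.2453×47×10.2 = 117.6 kN/m.
Total = 225.9 + 117.6 = 343.5 kN/m.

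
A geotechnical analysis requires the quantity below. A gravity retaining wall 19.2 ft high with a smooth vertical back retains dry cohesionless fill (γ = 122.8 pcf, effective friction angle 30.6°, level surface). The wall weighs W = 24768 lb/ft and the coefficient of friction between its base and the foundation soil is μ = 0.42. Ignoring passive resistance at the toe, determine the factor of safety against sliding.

1.41

K_a = tan²(45° − 30.6°/2) = 0.3253.
P_a = ½K_aγH² = 0.5×0.3253×122.8×19.2² = 7364 lb/ft, acting at H/3 = 6.400 ft above the base.
FS_sliding = μW / P_a = 0.42×24768 / 7364 = 1.413.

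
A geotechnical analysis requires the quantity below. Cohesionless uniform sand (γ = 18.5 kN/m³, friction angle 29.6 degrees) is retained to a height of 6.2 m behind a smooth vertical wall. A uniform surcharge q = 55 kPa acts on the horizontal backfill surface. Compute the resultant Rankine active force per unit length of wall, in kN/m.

236 kN/m

K_a = tan²(45° − φ/2) = 0.3387.
Soil triangle: ½ K_a γ H² = 0.5×0.3387×18.5×6.2² = 120.4 kN/m.
Surcharge rectangle: K_a q H = 0.3387×55×6.2 = 115.5 kN/m.
Total = 120.4 + 115.5 = 236.0 kN/m.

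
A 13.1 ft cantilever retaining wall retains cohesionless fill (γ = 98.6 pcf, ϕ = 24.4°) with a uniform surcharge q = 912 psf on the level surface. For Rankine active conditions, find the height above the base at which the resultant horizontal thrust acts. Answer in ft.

5.64 ft

K_a = 0.4153.
Triangular part P₁ = ½K_aγH² = 3514 at H/3 = 4.367 ft; rectangular part P₂ = K_a q H = 4962 at H/2 = 6.550 ft.
ȳ = (P₁·4.367 + P₂·6.550)/(P₁+P₂) = 5.645 ft.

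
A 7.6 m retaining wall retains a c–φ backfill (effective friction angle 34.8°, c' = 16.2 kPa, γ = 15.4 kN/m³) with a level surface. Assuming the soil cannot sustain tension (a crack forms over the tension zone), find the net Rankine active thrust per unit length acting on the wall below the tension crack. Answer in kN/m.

26.9 kN/m

K_a = 0.2733; √K_a = 0.5228.
Tension-crack depth z_c = 2c/(γ√K_a) = 2×16.2/(15.4×0.5228) = 4.024 m.
σ_a at base = K_a γ H − 2c√K_a = 0.2733×15.4×7.6 − 2×16.2×0.5228 = 15.05 kPa.
P_a = ½ × 15.05 × (H − z_c) = 0.5×15.05×3.576 = 26.91 kN/m.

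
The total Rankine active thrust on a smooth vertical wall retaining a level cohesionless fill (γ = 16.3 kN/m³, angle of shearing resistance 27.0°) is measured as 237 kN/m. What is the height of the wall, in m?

K_a = 0.3755. P_a = ½ K_a γ H² ⇒ H = √(2P_a/(K_a γ)).
H = √(2×237/(0.3755×16.3)) = 8.800 m.

8.80 m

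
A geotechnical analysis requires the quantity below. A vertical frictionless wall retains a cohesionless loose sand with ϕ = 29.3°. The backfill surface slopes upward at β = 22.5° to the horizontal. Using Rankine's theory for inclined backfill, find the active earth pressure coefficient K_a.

K_a = cos β · (cos β − √(cos²β − cos²φ)) / (cos β + √(cos²β − cos²φ)).
cos β = 0.9239, cos φ = 0.8721, √(cos²β − cos²φ) = 0.3050.
K_a = 0.9239 × (0.9239 − 0.3050)/(0.9239 + 0.3050) = 0.4652.

0.465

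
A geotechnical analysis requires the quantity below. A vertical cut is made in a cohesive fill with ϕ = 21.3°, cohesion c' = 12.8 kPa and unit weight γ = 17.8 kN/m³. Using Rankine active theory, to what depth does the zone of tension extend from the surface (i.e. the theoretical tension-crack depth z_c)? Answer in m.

2.10 m

K_a = tan²(45° − 21.3°/2) = 0.4671; √K_a = 0.6834.
The active pressure is zero where K_a γ z = 2c√K_a, so z_c = 2c/(γ√K_a) = 2×12.8/(17.8×0.6834) = 2.104 m.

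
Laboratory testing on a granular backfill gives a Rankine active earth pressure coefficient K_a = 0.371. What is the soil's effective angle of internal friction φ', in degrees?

K_a = tan²(45° − φ/2) ⇒ 45° − φ/2 = arctan(√0.371) = 31.35°.
φ = 2(45° − 31.35°) = 27.31°.

27.3°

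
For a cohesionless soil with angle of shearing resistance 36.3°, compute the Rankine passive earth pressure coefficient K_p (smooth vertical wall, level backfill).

K_p = (1 + sin φ)/(1 − sin φ) = tan²(45° + 36.3°/2) = 3.902.

3.90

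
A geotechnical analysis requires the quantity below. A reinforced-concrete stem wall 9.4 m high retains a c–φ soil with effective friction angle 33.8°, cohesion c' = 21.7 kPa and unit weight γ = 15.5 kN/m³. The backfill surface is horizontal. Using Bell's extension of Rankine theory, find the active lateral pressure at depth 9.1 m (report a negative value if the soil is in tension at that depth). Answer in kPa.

K_a = (1 − sin φ)/(1 + sin φ) = 0.2851.
σ_a = K_a γ z − 2c√K_a = 0.2851×15.5×9.1 − 2×21.7×0.5340 = 17.04 kPa.

17.0 kPa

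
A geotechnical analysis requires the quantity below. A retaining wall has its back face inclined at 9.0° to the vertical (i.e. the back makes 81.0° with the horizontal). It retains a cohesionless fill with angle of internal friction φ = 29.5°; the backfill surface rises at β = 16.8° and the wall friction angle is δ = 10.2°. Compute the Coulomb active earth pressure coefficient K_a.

0.495

K_a = sin²(α+φ) / [sin²α · sin(α−δ) · (1 + √{sin(φ+δ)sin(φ−β) / (sin(α−δ)sin(α+β))})²].
With α = 81.0°, φ = 29.5°, δ = 10.2°, β = 16.8°: K_a = 0.4947.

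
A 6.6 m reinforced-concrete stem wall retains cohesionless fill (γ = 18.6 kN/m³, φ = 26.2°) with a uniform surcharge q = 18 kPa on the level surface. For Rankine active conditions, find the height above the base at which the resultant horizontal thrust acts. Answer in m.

K_a = 0.3874.
Triangular part P₁ = ½K_aγH² = 157.0 at H/3 = 2.200 m; rectangular part P₂ = K_a q H = 46.03 at H/2 = 3.300 m.
ȳ = (P₁·2.200 + P₂·3.300)/(P₁+P₂) = 2.449 m.

2.45 m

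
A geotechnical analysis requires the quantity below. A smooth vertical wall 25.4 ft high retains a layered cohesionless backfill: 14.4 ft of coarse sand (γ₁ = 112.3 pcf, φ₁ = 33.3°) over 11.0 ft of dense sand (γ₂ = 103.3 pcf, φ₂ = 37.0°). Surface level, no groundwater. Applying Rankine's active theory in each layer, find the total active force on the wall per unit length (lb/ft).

9370 lb/ft

K_a1 = tan²(45°−33.3°/2) = 0.2911; K_a2 = tan²(45°−37.0°/2) = 0.2486.
Layer 1: σ at base = K_a1 γ₁ h₁ = 470.8 psf; P₁ = ½×470.8×14.4 = 3390.
Layer 2: σ_v at top = γ₁h₁ = 1617; σ_h top = K_a2×1617 = 402.0; σ_h base = K_a2×(1617+103.3×11.0) = 684.5.
P₂ = ½(402.0+684.5)×11.0 = 5975. Total P_a = 3390+5975 = 9365 lb/ft.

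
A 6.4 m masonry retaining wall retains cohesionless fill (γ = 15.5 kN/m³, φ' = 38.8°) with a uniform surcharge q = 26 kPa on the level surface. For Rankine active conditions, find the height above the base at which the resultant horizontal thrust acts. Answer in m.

K_a = 0.2296.
Triangular part P₁ = ½K_aγH² = 72.87 at H/3 = 2.133 m; rectangular part P₂ = K_a q H = 38.20 at H/2 = 3.200 m.
ȳ = (P₁·2.133 + P₂·3.200)/(P₁+P₂) = 2.500 m.

2.50 m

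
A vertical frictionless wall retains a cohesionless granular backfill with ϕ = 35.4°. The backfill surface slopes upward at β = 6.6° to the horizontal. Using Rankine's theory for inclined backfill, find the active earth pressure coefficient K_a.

0.271

K_a = cos β · (cos β − √(cos²β − cos²φ)) / (cos β + √(cos²β − cos²φ)).
cos β = 0.9934, cos φ = 0.8151, √(cos²β − cos²φ) = 0.5678.
K_a = 0.9934 × (0.9934 − 0.5678)/(0.9934 + 0.5678) = 0.2708.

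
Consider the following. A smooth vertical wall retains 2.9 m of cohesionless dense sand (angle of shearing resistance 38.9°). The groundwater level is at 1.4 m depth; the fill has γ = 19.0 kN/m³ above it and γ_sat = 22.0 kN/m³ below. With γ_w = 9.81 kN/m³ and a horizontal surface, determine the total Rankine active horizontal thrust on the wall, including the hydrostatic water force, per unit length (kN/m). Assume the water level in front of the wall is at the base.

27.5 kN/m

K_a = tan²(45° − φ/2) = 0.2285.
γ' = 22.0 − 9.81 = 12.19 kN/m³. Depth below WT = 1.5 m.
σ'_h at WT = K_a γ d_w = 6.079 kPa; at base = 6.079 + K_a γ' × 1.5 = 10.26 kPa.
P₁ (0–1.4 m) = ½×6.079×1.4 = 4.255. P₂ (1.4–2.9 m) = ½(6.079+10.26)×1.5 = 12.25.
P_w = ½ γ_w h₂² = 0.5×9.81×1.5² = 11.04. Total = 4.255+12.25+11.04 = 27.54 kN/m.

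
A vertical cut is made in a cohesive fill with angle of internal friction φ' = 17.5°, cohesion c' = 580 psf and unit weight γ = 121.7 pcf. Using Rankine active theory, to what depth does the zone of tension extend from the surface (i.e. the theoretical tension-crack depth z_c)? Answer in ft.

13.0 ft

K_a = tan²(45° − 17.5°/2) = 0.5376; √K_a = 0.7332.
The active pressure is zero where K_a γ z = 2c√K_a, so z_c = 2c/(γ√K_a) = 2×580/(121.7×0.7332) = 13.00 ft.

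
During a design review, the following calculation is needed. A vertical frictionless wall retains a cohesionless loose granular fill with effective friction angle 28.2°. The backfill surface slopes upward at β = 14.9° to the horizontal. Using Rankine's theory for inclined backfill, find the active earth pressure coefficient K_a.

K_a = cos β · (cos β − √(cos²β − cos²φ)) / (cos β + √(cos²β − cos²φ)).
cos β = 0.9664, cos φ = 0.8813, √(cos²β − cos²φ) = 0.3965.
K_a = 0.9664 × (0.9664 − 0.3965)/(0.9664 + 0.3965) = 0.4041.

0.404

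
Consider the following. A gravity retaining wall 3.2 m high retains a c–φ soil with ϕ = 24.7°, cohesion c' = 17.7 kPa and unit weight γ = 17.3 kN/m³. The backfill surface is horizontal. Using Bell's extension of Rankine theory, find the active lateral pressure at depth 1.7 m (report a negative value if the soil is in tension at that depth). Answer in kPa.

-10.6 kPa

K_a = (1 − sin φ)/(1 + sin φ) = 0.4106.
σ_a = K_a γ z − 2c√K_a = 0.4106×17.3×1.7 − 2×17.7×0.6408 = -10.61 kPa.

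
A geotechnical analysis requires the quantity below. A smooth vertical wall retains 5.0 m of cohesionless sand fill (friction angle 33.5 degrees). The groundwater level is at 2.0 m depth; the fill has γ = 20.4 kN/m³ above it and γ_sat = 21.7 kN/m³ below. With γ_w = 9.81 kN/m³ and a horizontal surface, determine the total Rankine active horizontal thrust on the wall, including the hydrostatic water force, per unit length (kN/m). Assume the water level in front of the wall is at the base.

K_a = tan²(45° − φ/2) = 0.2887.
γ' = 21.7 − 9.81 = 11.89 kN/m³. Depth below WT = 3.0 m.
σ'_h at WT = K_a γ d_w = 11.78 kPa; at base = 11.78 + K_a γ' × 3.0 = 22.08 kPa.
P₁ (0–2.0 m) = ½×11.78×2.0 = 11.78. P₂ (2.0–5.0 m) = ½(11.78+22.08)×3.0 = 50.79.
P_w = ½ γ_w h₂² = 0.5×9.81×3.0² = 44.14. Total = 11.78+50.79+44.14 = 106.7 kN/m.

107 kN/m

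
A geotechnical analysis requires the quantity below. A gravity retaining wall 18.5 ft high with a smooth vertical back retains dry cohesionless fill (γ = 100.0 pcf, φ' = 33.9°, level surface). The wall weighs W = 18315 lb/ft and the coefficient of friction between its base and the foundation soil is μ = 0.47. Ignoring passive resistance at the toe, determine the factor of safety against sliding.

1.77

K_a = tan²(45° − 33.9°/2) = 0.2839.
P_a = ½K_aγH² = 0.5×0.2839×100.0×18.5² = 4858 lb/ft, acting at H/3 = 6.167 ft above the base.
FS_sliding = μW / P_a = 0.47×18315 / 4858 = 1.772.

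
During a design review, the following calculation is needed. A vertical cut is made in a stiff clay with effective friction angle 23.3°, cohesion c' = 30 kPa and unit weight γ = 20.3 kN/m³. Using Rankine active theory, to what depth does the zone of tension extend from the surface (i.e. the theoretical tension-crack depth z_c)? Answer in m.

K_a = tan²(45° − 23.3°/2) = 0.4331; √K_a = 0.6581.
The active pressure is zero where K_a γ z = 2c√K_a, so z_c = 2c/(γ√K_a) = 2×30/(20.3×0.6581) = 4.491 m.

4.49 m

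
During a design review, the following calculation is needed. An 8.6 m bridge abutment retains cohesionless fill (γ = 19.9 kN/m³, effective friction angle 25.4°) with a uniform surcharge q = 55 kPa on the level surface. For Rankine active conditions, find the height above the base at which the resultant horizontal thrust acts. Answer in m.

3.43 m

K_a = 0.3996.
Triangular part P₁ = ½K_aγH² = 294.1 at H/3 = 2.867 m; rectangular part P₂ = K_a q H = 189.0 at H/2 = 4.300 m.
ȳ = (P₁·2.867 + P₂·4.300)/(P₁+P₂) = 3.427 m.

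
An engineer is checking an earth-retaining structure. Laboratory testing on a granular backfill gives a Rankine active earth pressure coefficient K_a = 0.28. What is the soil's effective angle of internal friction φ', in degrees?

K_a = tan²(45° − φ/2) ⇒ 45° − φ/2 = arctan(√0.28) = 27.89°.
φ = 2(45° − 27.89°) = 34.23°.

34.2°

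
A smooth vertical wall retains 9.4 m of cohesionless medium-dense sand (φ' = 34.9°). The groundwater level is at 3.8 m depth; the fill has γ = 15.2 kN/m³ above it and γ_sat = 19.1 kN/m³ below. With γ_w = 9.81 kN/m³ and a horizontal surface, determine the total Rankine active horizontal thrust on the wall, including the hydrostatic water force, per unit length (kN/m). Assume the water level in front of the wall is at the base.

311 kN/m

K_a = tan²(45° − φ/2) = 0.2721.
γ' = 19.1 − 9.81 = 9.290 kN/m³. Depth below WT = 5.6 m.
σ'_h at WT = K_a γ d_w = 15.72 kPa; at base = 15.72 + K_a γ' × 5.6 = 29.88 kPa.
P₁ (0–3.8 m) = ½×15.72×3.8 = 29.87. P₂ (3.8–9.4 m) = ½(15.72+29.88)×5.6 = 127.7.
P_w = ½ γ_w h₂² = 0.5×9.81×5.6² = 153.8. Total = 29.87+127.7+153.8 = 311.4 kN/m.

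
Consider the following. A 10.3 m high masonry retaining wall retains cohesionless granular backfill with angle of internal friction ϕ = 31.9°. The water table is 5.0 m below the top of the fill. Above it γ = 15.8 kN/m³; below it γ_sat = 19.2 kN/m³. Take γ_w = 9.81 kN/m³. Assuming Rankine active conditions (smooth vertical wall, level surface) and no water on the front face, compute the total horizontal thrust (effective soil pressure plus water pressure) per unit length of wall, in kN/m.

369 kN/m

K_a = tan²(45° − φ/2) = 0.3085.
γ' = 19.2 − 9.81 = 9.390 kN/m³. Depth below WT = 5.3 m.
σ'_h at WT = K_a γ d_w = 24.37 kPa; at base = 24.37 + K_a γ' × 5.3 = 39.73 kPa.
P₁ (0–5.0 m) = ½×24.37×5.0 = 60.93. P₂ (5.0–10.3 m) = ½(24.37+39.73)×5.3 = 169.9.
P_w = ½ γ_w h₂² = 0.5×9.81×5.3² = 137.8. Total = 60.93+169.9+137.8 = 368.6 kN/m.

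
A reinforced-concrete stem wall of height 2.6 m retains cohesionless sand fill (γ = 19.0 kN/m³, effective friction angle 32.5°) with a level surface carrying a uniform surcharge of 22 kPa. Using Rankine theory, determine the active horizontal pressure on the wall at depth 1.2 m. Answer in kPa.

K_a = (1 − sin φ)/(1 + sin φ) = 0.3010.
σ_v = γz + q = 19.0 × 1.2 + 22 = 44.80 kPa.
σ_h = K_a σ_v = 0.3010 × 44.80 = 13.48 kPa.

13.5 kPa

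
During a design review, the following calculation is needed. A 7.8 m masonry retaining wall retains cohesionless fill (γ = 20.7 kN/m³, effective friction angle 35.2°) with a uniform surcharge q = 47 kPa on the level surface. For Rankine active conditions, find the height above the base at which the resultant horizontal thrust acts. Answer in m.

3.08 m

K_a = 0.2687.
Triangular part P₁ = ½K_aγH² = 169.2 at H/3 = 2.600 m; rectangular part P₂ = K_a q H = 98.50 at H/2 = 3.900 m.
ȳ = (P₁·2.600 + P₂·3.900)/(P₁+P₂) = 3.078 m.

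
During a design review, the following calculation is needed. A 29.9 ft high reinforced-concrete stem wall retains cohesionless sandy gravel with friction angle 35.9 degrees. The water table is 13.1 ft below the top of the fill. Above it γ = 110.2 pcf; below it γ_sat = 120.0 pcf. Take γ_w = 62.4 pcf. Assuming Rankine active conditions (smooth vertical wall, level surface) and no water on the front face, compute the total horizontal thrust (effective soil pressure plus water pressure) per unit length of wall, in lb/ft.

K_a = tan²(45° − φ/2) = 0.2607.
γ' = 120.0 − 62.4 = 57.60 pcf. Depth below WT = 16.8 ft.
σ'_h at WT = K_a γ d_w = 376.4 psf; at base = 376.4 + K_a γ' × 16.8 = 628.7 psf.
P₁ (0–13.1 ft) = ½×376.4×13.1 = 2465. P₂ (13.1–29.9 ft) = ½(376.4+628.7)×16.8 = 8443.
P_w = ½ γ_w h₂² = 0.5×62.4×16.8² = 8806. Total = 2465+8443+8806 = 19710 lb/ft.

19700 lb/ft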